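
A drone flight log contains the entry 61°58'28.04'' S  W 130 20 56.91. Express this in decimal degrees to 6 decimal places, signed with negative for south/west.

-61.974456, -130.349142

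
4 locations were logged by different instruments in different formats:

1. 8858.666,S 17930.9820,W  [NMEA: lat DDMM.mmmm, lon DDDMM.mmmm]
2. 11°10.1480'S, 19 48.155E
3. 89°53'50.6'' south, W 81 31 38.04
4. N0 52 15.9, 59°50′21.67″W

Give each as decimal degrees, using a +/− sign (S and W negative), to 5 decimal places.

Point 1:
  φ: degrees = first 2 digits = 88, minutes = 58.666; 88 + 58.666/60 = 88.977767
  hemisphere S, so the sign is −
  λ: degrees = first 3 digits = 179, minutes = 30.982; 179 + 30.982/60 = 179.516367
  W ⇒ negate
Point 2:
  Lat: 10.148′ = 0.169133°; total 11.169133
  hemisphere S, so the sign is −
  Longitude: 48.155′ = 0.802583°; total 19.802583
  E → positive
Point 3:
  Lat: 89° + 53/60 + 50.6/3600 = 89 + 0.883333 + 0.014056 = 89.897389
  S ⇒ negate
  Lon: 81° + 31/60 + 38.04/3600 = 81 + 0.516667 + 0.010567 = 81.527233
  W → negative
Point 4:
  Lat: 52′ + 15.9″ = 52.26500′; 0 + 52.26500/60 = 0.871083
  N ⇒ keep positive
  λ: 59 + 50/60 + 21.67/3600 = 59.839353
  hemisphere W, so the sign is −

1. -88.97777, -179.51637
2. -11.16913, 19.80258
3. -89.89739, -81.52723
4. 0.87108, -59.83935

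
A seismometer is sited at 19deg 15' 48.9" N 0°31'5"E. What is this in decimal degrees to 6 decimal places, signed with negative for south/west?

Latitude: 15′ + 48.9″ = 15.81500′; 19 + 15.81500/60 = 19.2635833
N ⇒ keep positive
λ: 0° + 31/60 + 5/3600 = 0 + 0.516667 + 0.001389 = 0.5180556
E ⇒ keep positive

19.263583, 0.518056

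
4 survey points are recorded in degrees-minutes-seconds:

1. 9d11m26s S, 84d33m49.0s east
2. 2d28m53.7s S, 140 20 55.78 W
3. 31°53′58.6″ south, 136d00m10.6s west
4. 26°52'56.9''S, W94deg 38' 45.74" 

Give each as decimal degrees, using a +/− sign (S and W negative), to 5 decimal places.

1. -9.19056, 84.56361
2. -2.48158, -140.34883
3. -31.89961, -136.00294
4. -26.88247, -94.64604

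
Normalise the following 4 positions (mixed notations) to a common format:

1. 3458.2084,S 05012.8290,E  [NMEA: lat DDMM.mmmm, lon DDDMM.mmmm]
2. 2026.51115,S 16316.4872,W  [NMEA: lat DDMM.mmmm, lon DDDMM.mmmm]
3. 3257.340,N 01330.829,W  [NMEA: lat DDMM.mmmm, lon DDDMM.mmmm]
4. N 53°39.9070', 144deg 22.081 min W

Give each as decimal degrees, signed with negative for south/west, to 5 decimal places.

1. -34.97014, 50.21382
2. -20.44185, -163.27479
3. 32.95567, -13.51382
4. 53.66512, -144.36802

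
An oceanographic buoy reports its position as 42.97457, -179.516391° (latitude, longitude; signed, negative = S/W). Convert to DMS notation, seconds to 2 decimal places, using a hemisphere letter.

Latitude: whole degrees 42; 58.47420′ → 58′ and 28.4520″
Longitude is negative → W; |value| = 179.516391
λ: 0.516391 × 60 = 30.98346′ → 30′, remainder × 60 = 59.0076″

42°58′28.45″ N, 179°30′59.01″ W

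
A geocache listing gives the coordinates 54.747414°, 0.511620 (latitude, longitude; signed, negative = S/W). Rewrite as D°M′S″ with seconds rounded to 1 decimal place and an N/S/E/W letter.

54°44′50.7″ N, 0°30′41.8″ E

Lat: 0.747414 × 60 = 44.84484′ → 44′, remainder × 60 = 50.690″
Longitude: 0.511620 × 60 = 30.69720′ → 30′, remainder × 60 = 41.832″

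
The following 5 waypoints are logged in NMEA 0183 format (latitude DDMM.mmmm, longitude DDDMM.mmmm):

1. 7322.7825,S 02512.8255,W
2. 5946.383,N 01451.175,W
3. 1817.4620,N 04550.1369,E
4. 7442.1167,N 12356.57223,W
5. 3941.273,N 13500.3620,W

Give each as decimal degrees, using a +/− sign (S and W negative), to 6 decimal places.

1. -73.379708, -25.213758
2. 59.773050, -14.852917
3. 18.291033, 45.835615
4. 74.701945, -123.942871
5. 39.687883, -135.006033

Point 1:
  Lat: split at 2 digits → 73° and 22.7825′; 73 + 22.7825/60 = 73.3797083
  S ⇒ negate
  Longitude: split at 3 digits → 025° and 12.8255′; 25 + 12.8255/60 = 25.2137583
  hemisphere W, so the sign is −
Point 2:
  Lat: degrees = first 2 digits = 59, minutes = 46.383; 59 + 46.383/60 = 59.7730500
  N ⇒ keep positive
  Longitude: degrees = first 3 digits = 14, minutes = 51.175; 14 + 51.175/60 = 14.8529167
  hemisphere W, so the sign is −
Point 3:
  Latitude: degrees = first 2 digits = 18, minutes = 17.462; 18 + 17.462/60 = 18.2910333
  N → positive
  Longitude: split at 3 digits → 045° and 50.1369′; 45 + 50.1369/60 = 45.8356150
  E ⇒ keep positive
Point 4:
  Latitude: split at 2 digits → 74° and 42.1167′; 74 + 42.1167/60 = 74.7019450
  N → positive
  Longitude: split at 3 digits → 123° and 56.57223′; 123 + 56.57223/60 = 123.9428705
  W → negative
Point 5:
  φ: degrees = first 2 digits = 39, minutes = 41.273; 39 + 41.273/60 = 39.6878833
  N → positive
  Lon: degrees = first 3 digits = 135, minutes = 0.362; 135 + 0.362/60 = 135.0060333
  W → negative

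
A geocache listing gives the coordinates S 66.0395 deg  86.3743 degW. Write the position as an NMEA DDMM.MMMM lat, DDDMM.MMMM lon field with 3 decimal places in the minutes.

φ: minutes = (66.039500 − 66) × 60 = 2.37000
λ: fractional part 0.374300 → 22.45800 minutes

6602.370,S / 08622.458,W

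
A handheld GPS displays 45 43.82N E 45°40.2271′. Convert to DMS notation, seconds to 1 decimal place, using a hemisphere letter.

45°43′49.2″ N, 45°40′13.6″ E

Latitude: fractional minutes 0.82000 × 60 = 49.200″
λ: fractional minutes 0.22710 × 60 = 13.626″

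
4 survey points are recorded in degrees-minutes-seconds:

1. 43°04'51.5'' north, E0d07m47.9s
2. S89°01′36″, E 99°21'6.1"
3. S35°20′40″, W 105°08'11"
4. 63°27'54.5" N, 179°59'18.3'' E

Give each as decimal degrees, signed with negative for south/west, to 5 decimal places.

Point 1:
  Latitude: 43° + 4/60 + 51.5/3600 = 43 + 0.066667 + 0.014306 = 43.080972
  N ⇒ keep positive
  Longitude: 0 + 7/60 + 47.9/3600 = 0.129972
  E ⇒ keep positive
Point 2:
  Lat: 89° + 1/60 + 36/3600 = 89 + 0.016667 + 0.010000 = 89.026667
  S ⇒ negate
  λ: 21′ + 6.1″ = 21.10167′; 99 + 21.10167/60 = 99.351694
  E ⇒ keep positive
Point 3:
  Lat: 20′ + 40″ = 20.66667′; 35 + 20.66667/60 = 35.344444
  S → negative
  λ: 105° + 8/60 + 11/3600 = 105 + 0.133333 + 0.003056 = 105.136389
  W ⇒ negate
Point 4:
  Latitude: 27′ + 54.5″ = 27.90833′; 63 + 27.90833/60 = 63.465139
  N ⇒ keep positive
  Longitude: 179 + 59/60 + 18.3/3600 = 179.988417
  E ⇒ keep positive

1. 43.08097, 0.12997
2. -89.02667, 99.35169
3. -35.34444, -105.13639
4. 63.46514, 179.98842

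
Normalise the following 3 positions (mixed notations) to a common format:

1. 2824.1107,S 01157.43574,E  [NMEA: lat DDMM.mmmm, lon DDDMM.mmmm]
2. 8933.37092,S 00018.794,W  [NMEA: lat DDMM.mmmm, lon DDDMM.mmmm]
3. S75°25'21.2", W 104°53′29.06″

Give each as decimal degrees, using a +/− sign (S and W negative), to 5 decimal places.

1. -28.40185, 11.95726
2. -89.55618, -0.31323
3. -75.42256, -104.89141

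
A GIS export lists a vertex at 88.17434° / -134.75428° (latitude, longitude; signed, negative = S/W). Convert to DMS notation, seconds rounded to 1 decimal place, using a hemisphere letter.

88°10′27.6″ N, 134°45′15.4″ W

Lat: 0.174340° → 10.46040′; 0.46040 × 60 = 27.624″
Longitude is negative → W; |value| = 134.754280
λ: whole degrees 134; 45.25680′ → 45′ and 15.408″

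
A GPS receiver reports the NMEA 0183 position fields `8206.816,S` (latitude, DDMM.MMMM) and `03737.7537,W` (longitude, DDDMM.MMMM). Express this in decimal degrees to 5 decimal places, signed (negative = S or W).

-82.11360, -37.62923

Lat: degrees = first 2 digits = 82, minutes = 6.816; 82 + 6.816/60 = 82.113600
S ⇒ negate
Lon: degrees = first 3 digits = 37, minutes = 37.7537; 37 + 37.7537/60 = 37.629228
W → negative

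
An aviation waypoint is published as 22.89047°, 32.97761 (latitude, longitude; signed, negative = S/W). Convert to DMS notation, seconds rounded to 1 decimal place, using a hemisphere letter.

22°53′25.7″ N, 32°58′39.4″ E

Lat: whole degrees 22; 53.42820′ → 53′ and 25.692″
Lon: whole degrees 32; 58.65660′ → 58′ and 39.396″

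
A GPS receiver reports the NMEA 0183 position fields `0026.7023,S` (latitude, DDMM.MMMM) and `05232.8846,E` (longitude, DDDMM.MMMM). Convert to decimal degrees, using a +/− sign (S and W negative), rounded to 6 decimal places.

Lat: split at 2 digits → 00° and 26.7023′; 0 + 26.7023/60 = 0.4450383
hemisphere S, so the sign is −
Longitude: split at 3 digits → 052° and 32.8846′; 52 + 32.8846/60 = 52.5480767
E ⇒ keep positive

-0.445038, 52.548077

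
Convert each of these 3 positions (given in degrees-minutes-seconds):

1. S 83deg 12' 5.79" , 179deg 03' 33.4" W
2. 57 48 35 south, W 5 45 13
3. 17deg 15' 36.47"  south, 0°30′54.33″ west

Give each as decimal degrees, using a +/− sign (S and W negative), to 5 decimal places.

1. -83.20161, -179.05928
2. -57.80972, -5.75361
3. -17.26013, -0.51509

Point 1:
  Lat: 83 + 12/60 + 5.79/3600 = 83.201608
  hemisphere S, so the sign is −
  Longitude: 179 + 3/60 + 33.4/3600 = 179.059278
  hemisphere W, so the sign is −
Point 2:
  Latitude: 57° + 48/60 + 35/3600 = 57 + 0.800000 + 0.009722 = 57.809722
  S → negative
  Longitude: 45′ + 13″ = 45.21667′; 5 + 45.21667/60 = 5.753611
  hemisphere W, so the sign is −
Point 3:
  Latitude: 15′ + 36.47″ = 15.60783′; 17 + 15.60783/60 = 17.260131
  hemisphere S, so the sign is −
  Lon: 0° + 30/60 + 54.33/3600 = 0 + 0.500000 + 0.015092 = 0.515092
  hemisphere W, so the sign is −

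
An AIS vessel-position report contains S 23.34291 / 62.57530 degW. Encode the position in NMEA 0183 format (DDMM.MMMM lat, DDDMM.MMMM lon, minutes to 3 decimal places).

Latitude: fractional part 0.342910 → 20.57460 minutes
Longitude: 62° + 0.575300 × 60 = 62° 34.51800′

2320.575,S / 06234.518,W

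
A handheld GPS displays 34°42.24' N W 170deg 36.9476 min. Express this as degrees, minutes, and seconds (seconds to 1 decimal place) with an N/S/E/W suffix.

Lat: fractional minutes 0.24000 × 60 = 14.400″
Longitude: 36.94760′ → 36′ and 0.94760 × 60 = 56.856″

34°42′14.4″ N, 170°36′56.9″ W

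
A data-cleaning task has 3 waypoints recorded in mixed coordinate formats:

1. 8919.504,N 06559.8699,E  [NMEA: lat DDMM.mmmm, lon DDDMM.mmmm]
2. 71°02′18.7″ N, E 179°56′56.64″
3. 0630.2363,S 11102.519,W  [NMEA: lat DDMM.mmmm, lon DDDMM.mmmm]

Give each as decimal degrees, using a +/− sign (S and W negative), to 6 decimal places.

Point 1:
  φ: split at 2 digits → 89° and 19.504′; 89 + 19.504/60 = 89.3250667
  N ⇒ keep positive
  Longitude: split at 3 digits → 065° and 59.8699′; 65 + 59.8699/60 = 65.9978317
  E → positive
Point 2:
  φ: 71 + 2/60 + 18.7/3600 = 71.0385278
  N ⇒ keep positive
  λ: 179 + 56/60 + 56.64/3600 = 179.9490667
  E ⇒ keep positive
Point 3:
  Latitude: split at 2 digits → 06° and 30.2363′; 6 + 30.2363/60 = 6.5039383
  hemisphere S, so the sign is −
  λ: split at 3 digits → 111° and 2.519′; 111 + 2.519/60 = 111.0419833
  hemisphere W, so the sign is −

1. 89.325067, 65.997832
2. 71.038528, 179.949067
3. -6.503938, -111.041983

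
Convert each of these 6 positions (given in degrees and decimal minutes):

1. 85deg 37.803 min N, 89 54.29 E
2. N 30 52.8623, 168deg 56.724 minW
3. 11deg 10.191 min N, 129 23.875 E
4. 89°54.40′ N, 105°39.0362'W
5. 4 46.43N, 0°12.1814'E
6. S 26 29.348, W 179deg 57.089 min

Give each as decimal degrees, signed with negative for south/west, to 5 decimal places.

1. 85.63005, 89.90483
2. 30.88104, -168.94540
3. 11.16985, 129.39792
4. 89.90667, -105.65060
5. 4.77383, 0.20302
6. -26.48913, -179.95148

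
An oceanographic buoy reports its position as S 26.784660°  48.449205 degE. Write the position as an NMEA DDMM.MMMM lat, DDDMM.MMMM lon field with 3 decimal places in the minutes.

2647.080,S / 04826.952,E

Latitude: fractional part 0.784660 → 47.07960 minutes
λ: minutes = (48.449205 − 48) × 60 = 26.95230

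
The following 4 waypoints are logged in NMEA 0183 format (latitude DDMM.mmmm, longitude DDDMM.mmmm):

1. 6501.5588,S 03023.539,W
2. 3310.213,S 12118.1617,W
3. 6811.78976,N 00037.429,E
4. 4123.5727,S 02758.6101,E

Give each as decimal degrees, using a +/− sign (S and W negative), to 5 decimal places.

Point 1:
  φ: degrees = first 2 digits = 65, minutes = 1.5588; 65 + 1.5588/60 = 65.025980
  S → negative
  λ: degrees = first 3 digits = 30, minutes = 23.539; 30 + 23.539/60 = 30.392317
  W → negative
Point 2:
  φ: degrees = first 2 digits = 33, minutes = 10.213; 33 + 10.213/60 = 33.170217
  S ⇒ negate
  Longitude: degrees = first 3 digits = 121, minutes = 18.1617; 121 + 18.1617/60 = 121.302695
  hemisphere W, so the sign is −
Point 3:
  Lat: split at 2 digits → 68° and 11.78976′; 68 + 11.78976/60 = 68.196496
  N → positive
  Longitude: degrees = first 3 digits = 0, minutes = 37.429; 0 + 37.429/60 = 0.623817
  E ⇒ keep positive
Point 4:
  φ: split at 2 digits → 41° and 23.5727′; 41 + 23.5727/60 = 41.392878
  S → negative
  Lon: degrees = first 3 digits = 27, minutes = 58.6101; 27 + 58.6101/60 = 27.976835
  E ⇒ keep positive

1. -65.02598, -30.39232
2. -33.17022, -121.30270
3. 68.19650, 0.62382
4. -41.39288, 27.97684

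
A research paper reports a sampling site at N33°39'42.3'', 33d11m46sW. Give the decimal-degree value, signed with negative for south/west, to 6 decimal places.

33.661750, -33.196111

Latitude: 33° + 39/60 + 42.3/3600 = 33 + 0.650000 + 0.011750 = 33.6617500
N → positive
λ: 33° + 11/60 + 46/3600 = 33 + 0.183333 + 0.012778 = 33.1961111
W ⇒ negate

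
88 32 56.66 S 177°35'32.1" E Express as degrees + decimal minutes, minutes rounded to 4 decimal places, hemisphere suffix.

φ: seconds/60 = 0.94433; minutes = 32 + 0.94433 = 32.944333
λ: 35 + 32.1/60 = 35.535000′

88° 32.9443′ S, 177° 35.5350′ E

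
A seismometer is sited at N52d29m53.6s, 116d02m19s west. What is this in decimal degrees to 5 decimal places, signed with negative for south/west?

Lat: 52° + 29/60 + 53.6/3600 = 52 + 0.483333 + 0.014889 = 52.498222
N → positive
λ: 116 + 2/60 + 19/3600 = 116.038611
W ⇒ negate

52.49822, -116.03861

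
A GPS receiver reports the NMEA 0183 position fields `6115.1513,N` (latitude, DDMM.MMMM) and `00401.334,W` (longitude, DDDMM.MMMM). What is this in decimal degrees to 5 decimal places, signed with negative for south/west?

61.25252, -4.02223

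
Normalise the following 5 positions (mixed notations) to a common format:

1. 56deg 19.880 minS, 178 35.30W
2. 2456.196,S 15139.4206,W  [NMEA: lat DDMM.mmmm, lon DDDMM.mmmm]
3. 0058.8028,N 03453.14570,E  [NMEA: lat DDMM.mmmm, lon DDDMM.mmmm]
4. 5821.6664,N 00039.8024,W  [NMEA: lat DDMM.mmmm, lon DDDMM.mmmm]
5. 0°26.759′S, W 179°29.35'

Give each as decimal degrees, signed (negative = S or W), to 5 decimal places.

1. -56.33133, -178.58833
2. -24.93660, -151.65701
3. 0.98005, 34.88576
4. 58.36111, -0.66337
5. -0.44598, -179.48917

Point 1:
  φ: 56 + 19.88/60 = 56.331333
  S → negative
  Lon: 178 + 35.3/60 = 178.588333
  hemisphere W, so the sign is −
Point 2:
  φ: degrees = first 2 digits = 24, minutes = 56.196; 24 + 56.196/60 = 24.936600
  S ⇒ negate
  Longitude: degrees = first 3 digits = 151, minutes = 39.4206; 151 + 39.4206/60 = 151.657010
  W → negative
Point 3:
  Lat: split at 2 digits → 00° and 58.8028′; 0 + 58.8028/60 = 0.980047
  N → positive
  λ: degrees = first 3 digits = 34, minutes = 53.1457; 34 + 53.1457/60 = 34.885762
  E ⇒ keep positive
Point 4:
  Latitude: split at 2 digits → 58° and 21.6664′; 58 + 21.6664/60 = 58.361107
  N → positive
  λ: degrees = first 3 digits = 0, minutes = 39.8024; 0 + 39.8024/60 = 0.663373
  W → negative
Point 5:
  φ: 26.759′ = 0.445983°; total 0.445983
  S ⇒ negate
  Longitude: 29.35′ = 0.489167°; total 179.489167
  W → negative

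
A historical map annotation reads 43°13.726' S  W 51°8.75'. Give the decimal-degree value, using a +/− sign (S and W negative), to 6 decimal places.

-43.228767, -51.145833

Latitude: 13.726′ = 0.228767°; total 43.2287667
S → negative
λ: 8.75′ = 0.145833°; total 51.1458333
W ⇒ negate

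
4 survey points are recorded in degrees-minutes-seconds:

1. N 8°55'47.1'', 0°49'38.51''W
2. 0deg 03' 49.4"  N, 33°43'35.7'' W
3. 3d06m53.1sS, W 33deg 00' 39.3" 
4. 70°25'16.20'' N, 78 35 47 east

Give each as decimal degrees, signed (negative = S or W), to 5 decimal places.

Point 1:
  Latitude: 8 + 55/60 + 47.1/3600 = 8.929750
  N ⇒ keep positive
  Lon: 0° + 49/60 + 38.51/3600 = 0 + 0.816667 + 0.010697 = 0.827364
  hemisphere W, so the sign is −
Point 2:
  Lat: 3′ + 49.4″ = 3.82333′; 0 + 3.82333/60 = 0.063722
  N ⇒ keep positive
  Lon: 33° + 43/60 + 35.7/3600 = 33 + 0.716667 + 0.009917 = 33.726583
  hemisphere W, so the sign is −
Point 3:
  Latitude: 3 + 6/60 + 53.1/3600 = 3.114750
  S → negative
  Lon: 0′ + 39.3″ = 0.65500′; 33 + 0.65500/60 = 33.010917
  W → negative
Point 4:
  φ: 70° + 25/60 + 16.2/3600 = 70 + 0.416667 + 0.004500 = 70.421167
  N → positive
  Lon: 78° + 35/60 + 47/3600 = 78 + 0.583333 + 0.013056 = 78.596389
  E → positive

1. 8.92975, -0.82736
2. 0.06372, -33.72658
3. -3.11475, -33.01092
4. 70.42117, 78.59639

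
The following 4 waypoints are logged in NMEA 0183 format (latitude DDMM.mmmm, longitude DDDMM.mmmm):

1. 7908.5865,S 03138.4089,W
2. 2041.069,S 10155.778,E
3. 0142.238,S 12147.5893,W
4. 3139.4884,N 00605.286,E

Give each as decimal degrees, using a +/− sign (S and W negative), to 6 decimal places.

1. -79.143108, -31.640148
2. -20.684483, 101.929633
3. -1.703967, -121.793155
4. 31.658140, 6.088100

Point 1:
  φ: degrees = first 2 digits = 79, minutes = 8.5865; 79 + 8.5865/60 = 79.1431083
  S → negative
  λ: degrees = first 3 digits = 31, minutes = 38.4089; 31 + 38.4089/60 = 31.6401483
  W ⇒ negate
Point 2:
  Lat: degrees = first 2 digits = 20, minutes = 41.069; 20 + 41.069/60 = 20.6844833
  S → negative
  Longitude: split at 3 digits → 101° and 55.778′; 101 + 55.778/60 = 101.9296333
  E → positive
Point 3:
  φ: split at 2 digits → 01° and 42.238′; 1 + 42.238/60 = 1.7039667
  hemisphere S, so the sign is −
  Longitude: split at 3 digits → 121° and 47.5893′; 121 + 47.5893/60 = 121.7931550
  hemisphere W, so the sign is −
Point 4:
  Latitude: degrees = first 2 digits = 31, minutes = 39.4884; 31 + 39.4884/60 = 31.6581400
  N → positive
  λ: degrees = first 3 digits = 6, minutes = 5.286; 6 + 5.286/60 = 6.0881000
  E → positive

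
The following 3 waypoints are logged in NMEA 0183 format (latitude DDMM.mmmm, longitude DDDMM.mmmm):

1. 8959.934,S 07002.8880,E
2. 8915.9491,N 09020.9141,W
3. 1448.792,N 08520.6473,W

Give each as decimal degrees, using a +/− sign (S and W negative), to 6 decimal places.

Point 1:
  φ: split at 2 digits → 89° and 59.934′; 89 + 59.934/60 = 89.9989000
  S → negative
  Longitude: split at 3 digits → 070° and 2.888′; 70 + 2.888/60 = 70.0481333
  E → positive
Point 2:
  Latitude: split at 2 digits → 89° and 15.9491′; 89 + 15.9491/60 = 89.2658183
  N → positive
  Lon: degrees = first 3 digits = 90, minutes = 20.9141; 90 + 20.9141/60 = 90.3485683
  W ⇒ negate
Point 3:
  Lat: split at 2 digits → 14° and 48.792′; 14 + 48.792/60 = 14.8132000
  N ⇒ keep positive
  Longitude: degrees = first 3 digits = 85, minutes = 20.6473; 85 + 20.6473/60 = 85.3441217
  hemisphere W, so the sign is −

1. -89.998900, 70.048133
2. 89.265818, -90.348568
3. 14.813200, -85.344122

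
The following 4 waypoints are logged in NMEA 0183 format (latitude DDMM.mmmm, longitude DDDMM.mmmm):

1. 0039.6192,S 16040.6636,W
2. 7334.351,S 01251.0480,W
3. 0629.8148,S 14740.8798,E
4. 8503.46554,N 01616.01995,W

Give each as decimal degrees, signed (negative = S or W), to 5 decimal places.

Point 1:
  Latitude: split at 2 digits → 00° and 39.6192′; 0 + 39.6192/60 = 0.660320
  hemisphere S, so the sign is −
  Lon: degrees = first 3 digits = 160, minutes = 40.6636; 160 + 40.6636/60 = 160.677727
  W → negative
Point 2:
  Lat: split at 2 digits → 73° and 34.351′; 73 + 34.351/60 = 73.572517
  hemisphere S, so the sign is −
  Lon: split at 3 digits → 012° and 51.048′; 12 + 51.048/60 = 12.850800
  W ⇒ negate
Point 3:
  Lat: degrees = first 2 digits = 6, minutes = 29.8148; 6 + 29.8148/60 = 6.496913
  S → negative
  λ: split at 3 digits → 147° and 40.8798′; 147 + 40.8798/60 = 147.681330
  E → positive
Point 4:
  Lat: degrees = first 2 digits = 85, minutes = 3.46554; 85 + 3.46554/60 = 85.057759
  N → positive
  λ: split at 3 digits → 016° and 16.01995′; 16 + 16.01995/60 = 16.266999
  hemisphere W, so the sign is −

1. -0.66032, -160.67773
2. -73.57252, -12.85080
3. -6.49691, 147.68133
4. 85.05776, -16.26700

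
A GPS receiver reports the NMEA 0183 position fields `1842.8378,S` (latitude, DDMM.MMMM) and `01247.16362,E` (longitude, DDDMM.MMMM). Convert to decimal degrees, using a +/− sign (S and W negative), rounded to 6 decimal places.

-18.713963, 12.786060

φ: split at 2 digits → 18° and 42.8378′; 18 + 42.8378/60 = 18.7139633
S ⇒ negate
Lon: degrees = first 3 digits = 12, minutes = 47.16362; 12 + 47.16362/60 = 12.7860603
E ⇒ keep positive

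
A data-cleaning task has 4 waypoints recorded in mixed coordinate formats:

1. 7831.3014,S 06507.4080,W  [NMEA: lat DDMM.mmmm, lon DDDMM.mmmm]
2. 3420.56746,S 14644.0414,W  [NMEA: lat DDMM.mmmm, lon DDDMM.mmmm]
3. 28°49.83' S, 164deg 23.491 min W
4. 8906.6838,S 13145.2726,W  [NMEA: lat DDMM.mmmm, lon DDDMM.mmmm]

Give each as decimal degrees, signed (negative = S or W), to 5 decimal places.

1. -78.52169, -65.12347
2. -34.34279, -146.73402
3. -28.83050, -164.39152
4. -89.11140, -131.75454

Point 1:
  Latitude: split at 2 digits → 78° and 31.3014′; 78 + 31.3014/60 = 78.521690
  hemisphere S, so the sign is −
  Longitude: degrees = first 3 digits = 65, minutes = 7.408; 65 + 7.408/60 = 65.123467
  W ⇒ negate
Point 2:
  Lat: degrees = first 2 digits = 34, minutes = 20.56746; 34 + 20.56746/60 = 34.342791
  S → negative
  Lon: degrees = first 3 digits = 146, minutes = 44.0414; 146 + 44.0414/60 = 146.734023
  W → negative
Point 3:
  Latitude: 28 + 49.83/60 = 28.830500
  S ⇒ negate
  Lon: 23.491′ = 0.391517°; total 164.391517
  W ⇒ negate
Point 4:
  Latitude: split at 2 digits → 89° and 6.6838′; 89 + 6.6838/60 = 89.111397
  S ⇒ negate
  Longitude: split at 3 digits → 131° and 45.2726′; 131 + 45.2726/60 = 131.754543
  W ⇒ negate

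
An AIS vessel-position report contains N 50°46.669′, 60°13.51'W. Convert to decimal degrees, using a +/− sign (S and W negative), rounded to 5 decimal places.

50.77782, -60.22517

φ: 50 + 46.669/60 = 50.777817
N → positive
Lon: 13.51′ = 0.225167°; total 60.225167
hemisphere W, so the sign is −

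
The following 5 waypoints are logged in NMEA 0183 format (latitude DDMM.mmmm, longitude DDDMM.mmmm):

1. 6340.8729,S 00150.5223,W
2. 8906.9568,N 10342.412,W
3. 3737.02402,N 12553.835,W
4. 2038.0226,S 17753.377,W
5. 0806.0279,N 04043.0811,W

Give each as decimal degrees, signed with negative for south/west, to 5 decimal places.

Point 1:
  Lat: split at 2 digits → 63° and 40.8729′; 63 + 40.8729/60 = 63.681215
  hemisphere S, so the sign is −
  Lon: degrees = first 3 digits = 1, minutes = 50.5223; 1 + 50.5223/60 = 1.842038
  hemisphere W, so the sign is −
Point 2:
  φ: split at 2 digits → 89° and 6.9568′; 89 + 6.9568/60 = 89.115947
  N ⇒ keep positive
  λ: split at 3 digits → 103° and 42.412′; 103 + 42.412/60 = 103.706867
  hemisphere W, so the sign is −
Point 3:
  φ: degrees = first 2 digits = 37, minutes = 37.02402; 37 + 37.02402/60 = 37.617067
  N → positive
  Lon: split at 3 digits → 125° and 53.835′; 125 + 53.835/60 = 125.897250
  hemisphere W, so the sign is −
Point 4:
  Latitude: degrees = first 2 digits = 20, minutes = 38.0226; 20 + 38.0226/60 = 20.633710
  hemisphere S, so the sign is −
  Lon: split at 3 digits → 177° and 53.377′; 177 + 53.377/60 = 177.889617
  W → negative
Point 5:
  Latitude: split at 2 digits → 08° and 6.0279′; 8 + 6.0279/60 = 8.100465
  N → positive
  Lon: degrees = first 3 digits = 40, minutes = 43.0811; 40 + 43.0811/60 = 40.718018
  hemisphere W, so the sign is −

1. -63.68122, -1.84204
2. 89.11595, -103.70687
3. 37.61707, -125.89725
4. -20.63371, -177.88962
5. 8.10047, -40.71802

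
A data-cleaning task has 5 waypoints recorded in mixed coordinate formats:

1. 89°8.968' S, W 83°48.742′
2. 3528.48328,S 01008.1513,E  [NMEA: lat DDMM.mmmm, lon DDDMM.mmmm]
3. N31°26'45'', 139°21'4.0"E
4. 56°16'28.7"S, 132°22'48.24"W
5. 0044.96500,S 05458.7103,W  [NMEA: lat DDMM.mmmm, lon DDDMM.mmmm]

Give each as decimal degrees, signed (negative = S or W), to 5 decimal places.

Point 1:
  Lat: 8.968′ = 0.149467°; total 89.149467
  hemisphere S, so the sign is −
  Longitude: 83 + 48.742/60 = 83.812367
  W → negative
Point 2:
  Latitude: split at 2 digits → 35° and 28.48328′; 35 + 28.48328/60 = 35.474721
  hemisphere S, so the sign is −
  Lon: split at 3 digits → 010° and 8.1513′; 10 + 8.1513/60 = 10.135855
  E ⇒ keep positive
Point 3:
  Lat: 26′ + 45″ = 26.75000′; 31 + 26.75000/60 = 31.445833
  N ⇒ keep positive
  λ: 21′ + 4″ = 21.06667′; 139 + 21.06667/60 = 139.351111
  E ⇒ keep positive
Point 4:
  φ: 56 + 16/60 + 28.7/3600 = 56.274639
  S → negative
  λ: 22′ + 48.24″ = 22.80400′; 132 + 22.80400/60 = 132.380067
  W → negative
Point 5:
  φ: split at 2 digits → 00° and 44.965′; 0 + 44.965/60 = 0.749417
  S ⇒ negate
  Longitude: degrees = first 3 digits = 54, minutes = 58.7103; 54 + 58.7103/60 = 54.978505
  W → negative

1. -89.14947, -83.81237
2. -35.47472, 10.13586
3. 31.44583, 139.35111
4. -56.27464, -132.38007
5. -0.74942, -54.97851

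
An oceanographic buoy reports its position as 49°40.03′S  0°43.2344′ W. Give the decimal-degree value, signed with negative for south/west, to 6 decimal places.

φ: 49 + 40.03/60 = 49.6671667
S ⇒ negate
Lon: 43.2344′ = 0.720573°; total 0.7205733
W ⇒ negate

-49.667167, -0.720573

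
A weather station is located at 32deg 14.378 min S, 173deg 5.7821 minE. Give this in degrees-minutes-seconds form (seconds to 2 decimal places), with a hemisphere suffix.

Latitude: fractional minutes 0.37800 × 60 = 22.6800″
Lon: 5.78210′ → 5′ and 0.78210 × 60 = 46.9260″

32°14′22.68″ S, 173°05′46.93″ E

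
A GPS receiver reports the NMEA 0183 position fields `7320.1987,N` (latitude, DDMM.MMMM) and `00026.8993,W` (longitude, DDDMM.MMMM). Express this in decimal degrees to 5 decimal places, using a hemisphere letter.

φ: split at 2 digits → 73° and 20.1987′; 73 + 20.1987/60 = 73.336645
Lon: degrees = first 3 digits = 0, minutes = 26.8993; 0 + 26.8993/60 = 0.448322

73.33665° N, 0.44832° W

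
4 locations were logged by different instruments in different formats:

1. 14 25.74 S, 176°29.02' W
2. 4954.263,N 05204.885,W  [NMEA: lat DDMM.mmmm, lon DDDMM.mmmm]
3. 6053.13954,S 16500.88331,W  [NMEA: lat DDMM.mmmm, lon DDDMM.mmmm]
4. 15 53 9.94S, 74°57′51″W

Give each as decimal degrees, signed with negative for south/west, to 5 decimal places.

Point 1:
  Lat: 25.74′ = 0.429000°; total 14.429000
  S ⇒ negate
  λ: 176 + 29.02/60 = 176.483667
  W → negative
Point 2:
  Latitude: degrees = first 2 digits = 49, minutes = 54.263; 49 + 54.263/60 = 49.904383
  N ⇒ keep positive
  λ: degrees = first 3 digits = 52, minutes = 4.885; 52 + 4.885/60 = 52.081417
  hemisphere W, so the sign is −
Point 3:
  Lat: degrees = first 2 digits = 60, minutes = 53.13954; 60 + 53.13954/60 = 60.885659
  S ⇒ negate
  Longitude: degrees = first 3 digits = 165, minutes = 0.88331; 165 + 0.88331/60 = 165.014722
  hemisphere W, so the sign is −
Point 4:
  Latitude: 15 + 53/60 + 9.94/3600 = 15.886094
  S → negative
  Lon: 57′ + 51″ = 57.85000′; 74 + 57.85000/60 = 74.964167
  hemisphere W, so the sign is −

1. -14.42900, -176.48367
2. 49.90438, -52.08142
3. -60.88566, -165.01472
4. -15.88609, -74.96417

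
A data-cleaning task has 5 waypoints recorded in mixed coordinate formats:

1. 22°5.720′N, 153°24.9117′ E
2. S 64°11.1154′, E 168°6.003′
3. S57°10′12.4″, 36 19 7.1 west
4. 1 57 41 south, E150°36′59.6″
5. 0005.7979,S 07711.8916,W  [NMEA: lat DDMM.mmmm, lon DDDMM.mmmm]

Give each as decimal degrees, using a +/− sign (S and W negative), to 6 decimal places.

Point 1:
  Latitude: 5.72′ = 0.095333°; total 22.0953333
  N → positive
  λ: 153 + 24.9117/60 = 153.4151950
  E → positive
Point 2:
  φ: 64 + 11.1154/60 = 64.1852567
  hemisphere S, so the sign is −
  λ: 6.003′ = 0.100050°; total 168.1000500
  E → positive
Point 3:
  Latitude: 57° + 10/60 + 12.4/3600 = 57 + 0.166667 + 0.003444 = 57.1701111
  S → negative
  λ: 19′ + 7.1″ = 19.11833′; 36 + 19.11833/60 = 36.3186389
  hemisphere W, so the sign is −
Point 4:
  φ: 1° + 57/60 + 41/3600 = 1 + 0.950000 + 0.011389 = 1.9613889
  S → negative
  Lon: 36′ + 59.6″ = 36.99333′; 150 + 36.99333/60 = 150.6165556
  E ⇒ keep positive
Point 5:
  Latitude: degrees = first 2 digits = 0, minutes = 5.7979; 0 + 5.7979/60 = 0.0966317
  hemisphere S, so the sign is −
  Lon: degrees = first 3 digits = 77, minutes = 11.8916; 77 + 11.8916/60 = 77.1981933
  hemisphere W, so the sign is −

1. 22.095333, 153.415195
2. -64.185257, 168.100050
3. -57.170111, -36.318639
4. -1.961389, 150.616556
5. -0.096632, -77.198193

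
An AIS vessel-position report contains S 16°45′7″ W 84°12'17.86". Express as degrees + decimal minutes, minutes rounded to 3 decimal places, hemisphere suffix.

Latitude: 45 + 7/60 = 45.11667′
λ: seconds/60 = 0.29767; minutes = 12 + 0.29767 = 12.29767

16° 45.117′ S, 84° 12.298′ W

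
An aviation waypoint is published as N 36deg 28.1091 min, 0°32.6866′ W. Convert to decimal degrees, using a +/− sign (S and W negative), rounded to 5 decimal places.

36.46849, -0.54478

Latitude: 36 + 28.1091/60 = 36.468485
N ⇒ keep positive
λ: 32.6866′ = 0.544777°; total 0.544777
W ⇒ negate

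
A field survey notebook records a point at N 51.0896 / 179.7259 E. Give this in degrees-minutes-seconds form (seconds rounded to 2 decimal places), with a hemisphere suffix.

51°05′22.56″ N, 179°43′33.24″ E

φ: 0.089600 × 60 = 5.37600′ → 5′, remainder × 60 = 22.5600″
λ: whole degrees 179; 43.55400′ → 43′ and 33.2400″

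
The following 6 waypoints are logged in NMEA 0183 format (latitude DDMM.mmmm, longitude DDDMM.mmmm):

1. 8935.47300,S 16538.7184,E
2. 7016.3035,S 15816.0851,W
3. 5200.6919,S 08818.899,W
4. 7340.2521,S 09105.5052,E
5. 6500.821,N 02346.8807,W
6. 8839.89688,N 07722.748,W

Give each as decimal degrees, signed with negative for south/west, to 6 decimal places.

1. -89.591217, 165.645307
2. -70.271725, -158.268085
3. -52.011532, -88.314983
4. -73.670868, 91.091753
5. 65.013683, -23.781345
6. 88.664948, -77.379133

Point 1:
  Lat: degrees = first 2 digits = 89, minutes = 35.473; 89 + 35.473/60 = 89.5912167
  hemisphere S, so the sign is −
  λ: split at 3 digits → 165° and 38.7184′; 165 + 38.7184/60 = 165.6453067
  E → positive
Point 2:
  φ: degrees = first 2 digits = 70, minutes = 16.3035; 70 + 16.3035/60 = 70.2717250
  hemisphere S, so the sign is −
  Lon: split at 3 digits → 158° and 16.0851′; 158 + 16.0851/60 = 158.2680850
  hemisphere W, so the sign is −
Point 3:
  Latitude: degrees = first 2 digits = 52, minutes = 0.6919; 52 + 0.6919/60 = 52.0115317
  S → negative
  Lon: degrees = first 3 digits = 88, minutes = 18.899; 88 + 18.899/60 = 88.3149833
  W ⇒ negate
Point 4:
  Lat: split at 2 digits → 73° and 40.2521′; 73 + 40.2521/60 = 73.6708683
  hemisphere S, so the sign is −
  Lon: degrees = first 3 digits = 91, minutes = 5.5052; 91 + 5.5052/60 = 91.0917533
  E ⇒ keep positive
Point 5:
  φ: degrees = first 2 digits = 65, minutes = 0.821; 65 + 0.821/60 = 65.0136833
  N ⇒ keep positive
  Lon: split at 3 digits → 023° and 46.8807′; 23 + 46.8807/60 = 23.7813450
  W ⇒ negate
Point 6:
  φ: degrees = first 2 digits = 88, minutes = 39.89688; 88 + 39.89688/60 = 88.6649480
  N ⇒ keep positive
  Longitude: degrees = first 3 digits = 77, minutes = 22.748; 77 + 22.748/60 = 77.3791333
  hemisphere W, so the sign is −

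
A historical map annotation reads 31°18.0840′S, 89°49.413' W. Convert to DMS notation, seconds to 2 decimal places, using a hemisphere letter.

31°18′5.04″ S, 89°49′24.78″ W

φ: 18.08400′ → 18′ and 0.08400 × 60 = 5.0400″
λ: 49.41300′ → 49′ and 0.41300 × 60 = 24.7800″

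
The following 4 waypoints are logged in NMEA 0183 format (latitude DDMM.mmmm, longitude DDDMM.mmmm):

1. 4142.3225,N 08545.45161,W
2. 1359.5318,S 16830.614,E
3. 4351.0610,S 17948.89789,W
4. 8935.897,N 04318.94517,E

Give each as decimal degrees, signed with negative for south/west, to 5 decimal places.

1. 41.70538, -85.75753
2. -13.99220, 168.51023
3. -43.85102, -179.81496
4. 89.59828, 43.31575

Point 1:
  Latitude: split at 2 digits → 41° and 42.3225′; 41 + 42.3225/60 = 41.705375
  N ⇒ keep positive
  Longitude: degrees = first 3 digits = 85, minutes = 45.45161; 85 + 45.45161/60 = 85.757527
  hemisphere W, so the sign is −
Point 2:
  φ: degrees = first 2 digits = 13, minutes = 59.5318; 13 + 59.5318/60 = 13.992197
  S → negative
  λ: degrees = first 3 digits = 168, minutes = 30.614; 168 + 30.614/60 = 168.510233
  E → positive
Point 3:
  Latitude: split at 2 digits → 43° and 51.061′; 43 + 51.061/60 = 43.851017
  S ⇒ negate
  Longitude: split at 3 digits → 179° and 48.89789′; 179 + 48.89789/60 = 179.814965
  hemisphere W, so the sign is −
Point 4:
  Latitude: split at 2 digits → 89° and 35.897′; 89 + 35.897/60 = 89.598283
  N ⇒ keep positive
  Longitude: split at 3 digits → 043° and 18.94517′; 43 + 18.94517/60 = 43.315753
  E ⇒ keep positive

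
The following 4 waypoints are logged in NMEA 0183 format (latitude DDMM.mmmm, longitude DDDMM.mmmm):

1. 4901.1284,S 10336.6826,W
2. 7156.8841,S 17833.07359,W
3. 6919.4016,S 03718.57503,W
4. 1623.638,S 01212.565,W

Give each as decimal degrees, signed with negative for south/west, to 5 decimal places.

Point 1:
  Lat: degrees = first 2 digits = 49, minutes = 1.1284; 49 + 1.1284/60 = 49.018807
  S → negative
  λ: degrees = first 3 digits = 103, minutes = 36.6826; 103 + 36.6826/60 = 103.611377
  hemisphere W, so the sign is −
Point 2:
  φ: degrees = first 2 digits = 71, minutes = 56.8841; 71 + 56.8841/60 = 71.948068
  S ⇒ negate
  Longitude: split at 3 digits → 178° and 33.07359′; 178 + 33.07359/60 = 178.551227
  W ⇒ negate
Point 3:
  Latitude: split at 2 digits → 69° and 19.4016′; 69 + 19.4016/60 = 69.323360
  hemisphere S, so the sign is −
  Longitude: split at 3 digits → 037° and 18.57503′; 37 + 18.57503/60 = 37.309584
  W → negative
Point 4:
  Lat: degrees = first 2 digits = 16, minutes = 23.638; 16 + 23.638/60 = 16.393967
  S → negative
  Longitude: split at 3 digits → 012° and 12.565′; 12 + 12.565/60 = 12.209417
  W ⇒ negate

1. -49.01881, -103.61138
2. -71.94807, -178.55123
3. -69.32336, -37.30958
4. -16.39397, -12.20942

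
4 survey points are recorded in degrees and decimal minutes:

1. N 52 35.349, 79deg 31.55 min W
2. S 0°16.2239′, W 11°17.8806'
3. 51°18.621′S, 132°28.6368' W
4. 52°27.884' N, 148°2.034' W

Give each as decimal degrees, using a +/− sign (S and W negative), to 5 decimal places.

Point 1:
  φ: 35.349′ = 0.589150°; total 52.589150
  N ⇒ keep positive
  λ: 79 + 31.55/60 = 79.525833
  W ⇒ negate
Point 2:
  Latitude: 0 + 16.2239/60 = 0.270398
  hemisphere S, so the sign is −
  λ: 11 + 17.8806/60 = 11.298010
  W → negative
Point 3:
  Lat: 51 + 18.621/60 = 51.310350
  S ⇒ negate
  Longitude: 132 + 28.6368/60 = 132.477280
  W ⇒ negate
Point 4:
  Latitude: 27.884′ = 0.464733°; total 52.464733
  N → positive
  Lon: 148 + 2.034/60 = 148.033900
  hemisphere W, so the sign is −

1. 52.58915, -79.52583
2. -0.27040, -11.29801
3. -51.31035, -132.47728
4. 52.46473, -148.03390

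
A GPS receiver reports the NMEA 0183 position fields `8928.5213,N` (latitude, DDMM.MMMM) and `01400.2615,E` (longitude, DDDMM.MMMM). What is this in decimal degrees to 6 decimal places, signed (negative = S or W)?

89.475355, 14.004358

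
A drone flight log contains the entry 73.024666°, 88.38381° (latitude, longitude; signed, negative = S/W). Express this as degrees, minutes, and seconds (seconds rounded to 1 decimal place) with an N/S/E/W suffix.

Latitude: 0.024666 × 60 = 1.47996′ → 1′, remainder × 60 = 28.798″
Longitude: 0.383810 × 60 = 23.02860′ → 23′, remainder × 60 = 1.716″

73°01′28.8″ N, 88°23′1.7″ E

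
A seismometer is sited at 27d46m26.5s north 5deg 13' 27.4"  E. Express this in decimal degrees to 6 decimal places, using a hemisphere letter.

27.774028° N, 5.224278° E

Latitude: 27 + 46/60 + 26.5/3600 = 27.7740278
Lon: 5° + 13/60 + 27.4/3600 = 5 + 0.216667 + 0.007611 = 5.2242778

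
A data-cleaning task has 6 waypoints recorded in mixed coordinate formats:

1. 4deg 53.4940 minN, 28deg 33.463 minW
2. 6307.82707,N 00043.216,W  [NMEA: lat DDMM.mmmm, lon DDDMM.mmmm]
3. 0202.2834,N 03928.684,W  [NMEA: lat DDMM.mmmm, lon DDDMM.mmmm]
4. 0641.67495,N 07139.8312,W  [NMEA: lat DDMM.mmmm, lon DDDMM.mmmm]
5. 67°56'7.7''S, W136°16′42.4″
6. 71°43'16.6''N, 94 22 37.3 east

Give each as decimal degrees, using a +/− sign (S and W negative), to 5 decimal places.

1. 4.89157, -28.55772
2. 63.13045, -0.72027
3. 2.03806, -39.47807
4. 6.69458, -71.66385
5. -67.93547, -136.27844
6. 71.72128, 94.37703

Point 1:
  Lat: 4 + 53.494/60 = 4.891567
  N ⇒ keep positive
  Lon: 33.463′ = 0.557717°; total 28.557717
  hemisphere W, so the sign is −
Point 2:
  Latitude: split at 2 digits → 63° and 7.82707′; 63 + 7.82707/60 = 63.130451
  N ⇒ keep positive
  λ: split at 3 digits → 000° and 43.216′; 0 + 43.216/60 = 0.720267
  hemisphere W, so the sign is −
Point 3:
  φ: degrees = first 2 digits = 2, minutes = 2.2834; 2 + 2.2834/60 = 2.038057
  N → positive
  λ: split at 3 digits → 039° and 28.684′; 39 + 28.684/60 = 39.478067
  W → negative
Point 4:
  Latitude: split at 2 digits → 06° and 41.67495′; 6 + 41.67495/60 = 6.694583
  N → positive
  λ: degrees = first 3 digits = 71, minutes = 39.8312; 71 + 39.8312/60 = 71.663853
  W ⇒ negate
Point 5:
  φ: 67° + 56/60 + 7.7/3600 = 67 + 0.933333 + 0.002139 = 67.935472
  hemisphere S, so the sign is −
  Longitude: 136° + 16/60 + 42.4/3600 = 136 + 0.266667 + 0.011778 = 136.278444
  W ⇒ negate
Point 6:
  φ: 71 + 43/60 + 16.6/3600 = 71.721278
  N ⇒ keep positive
  λ: 94 + 22/60 + 37.3/3600 = 94.377028
  E → positive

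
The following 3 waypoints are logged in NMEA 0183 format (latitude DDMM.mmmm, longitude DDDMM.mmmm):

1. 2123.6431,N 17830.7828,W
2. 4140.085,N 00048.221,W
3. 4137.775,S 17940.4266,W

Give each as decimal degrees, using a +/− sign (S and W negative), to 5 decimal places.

Point 1:
  φ: split at 2 digits → 21° and 23.6431′; 21 + 23.6431/60 = 21.394052
  N ⇒ keep positive
  λ: split at 3 digits → 178° and 30.7828′; 178 + 30.7828/60 = 178.513047
  W ⇒ negate
Point 2:
  Latitude: degrees = first 2 digits = 41, minutes = 40.085; 41 + 40.085/60 = 41.668083
  N → positive
  Longitude: degrees = first 3 digits = 0, minutes = 48.221; 0 + 48.221/60 = 0.803683
  W ⇒ negate
Point 3:
  Latitude: split at 2 digits → 41° and 37.775′; 41 + 37.775/60 = 41.629583
  S ⇒ negate
  λ: degrees = first 3 digits = 179, minutes = 40.4266; 179 + 40.4266/60 = 179.673777
  W ⇒ negate

1. 21.39405, -178.51305
2. 41.66808, -0.80368
3. -41.62958, -179.67378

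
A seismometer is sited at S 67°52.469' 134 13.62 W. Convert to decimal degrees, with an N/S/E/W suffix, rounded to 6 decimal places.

67.874483° S, 134.227000° W

φ: 67 + 52.469/60 = 67.8744833
λ: 13.62′ = 0.227000°; total 134.2270000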